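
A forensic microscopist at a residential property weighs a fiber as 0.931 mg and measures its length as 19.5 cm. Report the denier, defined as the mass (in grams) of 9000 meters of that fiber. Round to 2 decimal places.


Denier calculation:
Mass in grams = 0.931 mg / 1000 = 0.000931 g
Length in meters = 19.5 cm / 100 = 0.195 m
Linear density = mass / length = 0.000931 / 0.195 = 0.00477436 g/m
Denier = (g/m) * 9000 = 0.00477436 * 9000 = 42.97

42.97


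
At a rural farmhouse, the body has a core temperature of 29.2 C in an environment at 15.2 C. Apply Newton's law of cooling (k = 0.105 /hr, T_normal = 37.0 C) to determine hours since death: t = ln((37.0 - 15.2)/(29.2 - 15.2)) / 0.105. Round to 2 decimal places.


Using Newton's law of cooling:
t = ln((T_normal - T_ambient) / (T_body - T_ambient)) / k
T_normal - T_ambient = 21.8
T_body - T_ambient = 14.0
Ratio = 1.557143
ln(ratio) = 0.442853
t = 0.442853 / 0.105 = 4.22 hours

4.22


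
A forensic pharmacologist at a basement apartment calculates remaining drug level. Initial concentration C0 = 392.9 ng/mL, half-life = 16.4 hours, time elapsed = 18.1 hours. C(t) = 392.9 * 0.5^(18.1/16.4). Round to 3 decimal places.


Drug concentration decay:
Number of half-lives = t / t_half = 18.1 / 16.4 = 1.103659
Decay factor = 0.5^1.103659 = 0.4653348
C(t) = 392.9 * 0.4653348 = 182.830 ng/mL

182.830


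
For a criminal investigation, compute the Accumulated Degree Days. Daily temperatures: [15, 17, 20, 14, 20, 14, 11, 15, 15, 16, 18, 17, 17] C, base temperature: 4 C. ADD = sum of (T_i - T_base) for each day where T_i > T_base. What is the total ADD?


Computing ADD day by day:
Day 1: max(0, 15 - 4) = 11
Day 2: max(0, 17 - 4) = 13
Day 3: max(0, 20 - 4) = 16
Day 4: max(0, 14 - 4) = 10
Day 5: max(0, 20 - 4) = 16
Day 6: max(0, 14 - 4) = 10
Day 7: max(0, 11 - 4) = 7
Day 8: max(0, 15 - 4) = 11
Day 9: max(0, 15 - 4) = 11
Day 10: max(0, 16 - 4) = 12
Day 11: max(0, 18 - 4) = 14
Day 12: max(0, 17 - 4) = 13
Day 13: max(0, 17 - 4) = 13
Total ADD = 157

157


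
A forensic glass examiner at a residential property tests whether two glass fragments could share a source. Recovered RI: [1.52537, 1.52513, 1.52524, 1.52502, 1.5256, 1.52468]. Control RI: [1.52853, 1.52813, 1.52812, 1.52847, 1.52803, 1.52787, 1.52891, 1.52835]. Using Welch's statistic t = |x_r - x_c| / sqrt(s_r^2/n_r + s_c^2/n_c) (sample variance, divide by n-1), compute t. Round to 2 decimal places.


Welch's t-criterion for glass RI comparison:
Recovered mean = sum / n_r = 9.15104 / 6 = 1.5251733
Control mean = sum / n_c = 12.22641 / 8 = 1.5283012
Recovered sample variance s_r^2 = 9.87867e-08
Control sample variance s_c^2 = 1.10784e-07
Welch SE (unpooled) = sqrt(s_r^2/n_r + s_c^2/n_c) = sqrt(1.64644e-08 + 1.3848e-08) = sqrt(3.03124e-08) = 0.000174105
|mean_r - mean_c| = 0.00312792
t = 0.00312792 / 0.000174105 = 17.97

17.97


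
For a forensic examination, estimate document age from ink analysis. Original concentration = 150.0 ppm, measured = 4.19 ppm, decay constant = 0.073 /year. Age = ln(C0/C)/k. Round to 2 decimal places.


Document age estimation:
C0/C = 150.0 / 4.19 = 35.799523
ln(C0/C) = 3.577935
t = 3.577935 / 0.073 = 49.01 years

49.01


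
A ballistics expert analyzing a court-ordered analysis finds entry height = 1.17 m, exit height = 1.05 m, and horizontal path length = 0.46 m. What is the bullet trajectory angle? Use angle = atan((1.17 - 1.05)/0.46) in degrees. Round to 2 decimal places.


Bullet trajectory angle:
Height difference = 1.17 - 1.05 = 0.12 m
angle = atan(0.12 / 0.46)
angle = atan(0.26087)
angle = 14.62 degrees

14.62


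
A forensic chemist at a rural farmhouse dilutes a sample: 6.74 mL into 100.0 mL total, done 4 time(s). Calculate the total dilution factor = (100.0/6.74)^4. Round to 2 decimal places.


Dilution factor calculation:
Single dilution = V_total / V_sample = 100.0 / 6.74 ≈ 14.836795
Number of dilutions = 4
Total DF = (100.0 / 6.74)^4 (full precision, rounded at the end) = 48457.43

48457.43


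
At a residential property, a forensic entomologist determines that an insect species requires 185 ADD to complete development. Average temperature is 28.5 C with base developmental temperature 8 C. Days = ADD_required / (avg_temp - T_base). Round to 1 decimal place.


Insect development time:
Effective temperature = avg_temp - T_base = 28.5 - 8 = 20.5 C
Days = ADD / effective_temp = 185 / 20.5 = 9.0 days

9.0


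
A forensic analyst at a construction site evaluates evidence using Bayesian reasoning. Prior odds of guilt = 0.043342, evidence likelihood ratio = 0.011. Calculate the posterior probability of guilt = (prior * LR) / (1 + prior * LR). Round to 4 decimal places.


Bayesian evidence evaluation:
Posterior odds = prior_odds * LR = 0.043342 * 0.011 = 0.000476762
Posterior probability = posterior_odds / (1 + posterior_odds)
= 0.000476762 / (1 + 0.000476762)
= 0.000476762 / 1.000476762
= 0.0005

0.0005


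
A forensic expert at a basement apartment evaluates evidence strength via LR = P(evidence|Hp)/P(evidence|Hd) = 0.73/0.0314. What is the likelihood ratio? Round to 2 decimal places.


Likelihood ratio calculation:
LR = P(E|Hp) / P(E|Hd)
LR = 0.73 / 0.0314
LR = 23.25

23.25


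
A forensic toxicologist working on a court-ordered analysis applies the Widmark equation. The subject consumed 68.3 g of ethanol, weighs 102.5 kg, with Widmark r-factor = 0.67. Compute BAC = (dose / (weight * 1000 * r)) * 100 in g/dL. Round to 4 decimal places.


Applying the Widmark formula:
BAC = (dose_g / (body_wt * 1000 * r)) * 100
Denominator = 102.5 * 1000 * 0.67 = 68675
BAC = (68.3 / 68675) * 100
BAC = 0.0995 g/dL

0.0995


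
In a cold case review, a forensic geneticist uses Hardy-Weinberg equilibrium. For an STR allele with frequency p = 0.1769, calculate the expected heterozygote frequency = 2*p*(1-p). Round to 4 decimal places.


Hardy-Weinberg heterozygote frequency:
q = 1 - p = 1 - 0.1769 = 0.8231
2pq = 2 * 0.1769 * 0.8231 = 0.2912

0.2912


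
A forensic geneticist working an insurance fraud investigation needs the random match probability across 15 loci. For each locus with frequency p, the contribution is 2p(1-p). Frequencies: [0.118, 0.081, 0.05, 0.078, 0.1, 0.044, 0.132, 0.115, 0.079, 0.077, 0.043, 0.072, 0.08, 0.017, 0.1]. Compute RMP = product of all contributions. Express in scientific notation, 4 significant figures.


Computing RMP for 15 loci:
Locus 1: 2 * 0.118 * 0.882 = 0.208152
Locus 2: 2 * 0.081 * 0.919 = 0.148878
Locus 3: 2 * 0.05 * 0.95 = 0.095
Locus 4: 2 * 0.078 * 0.922 = 0.143832
Locus 5: 2 * 0.1 * 0.9 = 0.18
Locus 6: 2 * 0.044 * 0.956 = 0.084128
Locus 7: 2 * 0.132 * 0.868 = 0.229152
Locus 8: 2 * 0.115 * 0.885 = 0.20355
Locus 9: 2 * 0.079 * 0.921 = 0.145518
Locus 10: 2 * 0.077 * 0.923 = 0.142142
Locus 11: 2 * 0.043 * 0.957 = 0.082302
Locus 12: 2 * 0.072 * 0.928 = 0.133632
Locus 13: 2 * 0.08 * 0.92 = 0.1472
Locus 14: 2 * 0.017 * 0.983 = 0.033422
Locus 15: 2 * 0.1 * 0.9 = 0.18
RMP = 6.025e-14

6.025e-14


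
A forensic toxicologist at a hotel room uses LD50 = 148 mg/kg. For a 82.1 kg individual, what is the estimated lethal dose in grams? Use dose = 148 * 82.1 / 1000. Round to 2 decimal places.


Lethal dose calculation:
Lethal dose = LD50 * body_weight / 1000
= 148 * 82.1 / 1000
= 12150.8 / 1000
= 12.15 g

12.15


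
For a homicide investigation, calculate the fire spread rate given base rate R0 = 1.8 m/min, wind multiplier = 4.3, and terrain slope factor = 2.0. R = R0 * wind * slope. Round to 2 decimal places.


Fire spread rate calculation:
R = R0 * wind_factor * slope_factor
= 1.8 * 4.3 * 2.0
= 7.74 * 2.0
= 15.48 m/min

15.48


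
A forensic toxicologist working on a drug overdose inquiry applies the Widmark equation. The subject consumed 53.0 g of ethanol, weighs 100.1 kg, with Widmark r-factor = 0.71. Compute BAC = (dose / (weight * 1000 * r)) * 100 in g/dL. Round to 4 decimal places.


Applying the Widmark formula:
BAC = (dose_g / (body_wt * 1000 * r)) * 100
Denominator = 100.1 * 1000 * 0.71 = 71071
BAC = (53.0 / 71071) * 100
BAC = 0.0746 g/dL

0.0746


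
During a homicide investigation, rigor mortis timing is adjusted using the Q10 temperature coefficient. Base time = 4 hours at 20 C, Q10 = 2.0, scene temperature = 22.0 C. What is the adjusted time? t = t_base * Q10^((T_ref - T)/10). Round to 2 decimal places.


Rigor mortis time adjustment:
Exponent = (T_ref - T_actual) / 10 = (20 - 22.0) / 10 = -0.2
Q10 factor = 2.0^-0.2 = 0.87055
t_adjusted = 4 * 0.87055 = 3.48 hours

3.48


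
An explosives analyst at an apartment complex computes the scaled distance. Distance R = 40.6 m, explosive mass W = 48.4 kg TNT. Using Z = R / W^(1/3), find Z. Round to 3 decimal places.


Scaled distance calculation:
W^(1/3) = 48.4^(1/3) = 3.644308
Z = R / W^(1/3) = 40.6 / 3.644308
Z = 11.141 m/kg^(1/3)

11.141


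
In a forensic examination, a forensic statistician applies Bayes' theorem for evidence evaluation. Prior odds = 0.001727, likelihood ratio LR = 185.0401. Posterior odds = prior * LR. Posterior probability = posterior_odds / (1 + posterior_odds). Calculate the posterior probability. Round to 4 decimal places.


Bayesian evidence evaluation:
Posterior odds = prior_odds * LR = 0.001727 * 185.0401 = 0.3195643
Posterior probability = posterior_odds / (1 + posterior_odds)
= 0.3195643 / (1 + 0.3195643)
= 0.3195643 / 1.3195643
= 0.2422

0.2422


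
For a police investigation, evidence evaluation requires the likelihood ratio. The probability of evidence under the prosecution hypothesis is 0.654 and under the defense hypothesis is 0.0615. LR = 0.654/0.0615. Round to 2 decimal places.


Likelihood ratio calculation:
LR = P(E|Hp) / P(E|Hd)
LR = 0.654 / 0.0615
LR = 10.63

10.63


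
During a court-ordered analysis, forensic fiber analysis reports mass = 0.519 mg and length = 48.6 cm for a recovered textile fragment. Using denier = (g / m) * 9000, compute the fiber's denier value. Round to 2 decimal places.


Denier calculation:
Mass in grams = 0.519 mg / 1000 = 0.000519 g
Length in meters = 48.6 cm / 100 = 0.486 m
Linear density = mass / length = 0.000519 / 0.486 = 0.0010679 g/m
Denier = (g/m) * 9000 = 0.0010679 * 9000 = 9.61

9.61


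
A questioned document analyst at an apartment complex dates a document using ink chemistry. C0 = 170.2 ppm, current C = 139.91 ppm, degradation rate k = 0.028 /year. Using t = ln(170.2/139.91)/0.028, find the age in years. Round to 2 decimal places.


Document age estimation:
C0/C = 170.2 / 139.91 = 1.216496
ln(C0/C) = 0.195975
t = 0.195975 / 0.028 = 7.00 years

7.00


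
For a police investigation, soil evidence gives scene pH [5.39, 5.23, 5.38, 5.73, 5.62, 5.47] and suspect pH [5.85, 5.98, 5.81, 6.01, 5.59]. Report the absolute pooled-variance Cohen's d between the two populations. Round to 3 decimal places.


Pooled-variance Cohen's d for soil pH comparison:
Scene mean = 32.82 / 6 = 5.47
Suspect mean = 29.24 / 5 = 5.848
Scene sample variance s_s^2 = 0.03244
Suspect sample variance s_c^2 = 0.02792
Pooled variance = ((n_s-1)*s_s^2 + (n_c-1)*s_c^2) / (n_s + n_c - 2) = 0.030431
Pooled SD = sqrt(0.030431) = 0.174445
Mean difference = -0.378
|d| = |-0.378| / 0.174445 = 2.167

2.167


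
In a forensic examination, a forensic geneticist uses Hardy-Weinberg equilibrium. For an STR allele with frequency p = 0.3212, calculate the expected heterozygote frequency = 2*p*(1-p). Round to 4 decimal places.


Hardy-Weinberg heterozygote frequency:
q = 1 - p = 1 - 0.3212 = 0.6788
2pq = 2 * 0.3212 * 0.6788 = 0.4361

0.4361


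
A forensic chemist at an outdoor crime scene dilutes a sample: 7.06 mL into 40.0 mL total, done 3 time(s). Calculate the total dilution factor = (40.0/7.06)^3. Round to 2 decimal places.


Dilution factor calculation:
Single dilution = V_total / V_sample = 40.0 / 7.06 ≈ 5.665722
Number of dilutions = 3
Total DF = (40.0 / 7.06)^3 (full precision, rounded at the end) = 181.87

181.87


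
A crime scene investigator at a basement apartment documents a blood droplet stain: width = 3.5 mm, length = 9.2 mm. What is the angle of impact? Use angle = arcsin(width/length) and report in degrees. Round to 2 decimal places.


Blood spatter impact angle calculation:
width / length = 3.5 / 9.2 = 0.380435
angle = arcsin(0.380435)
angle = 22.36 degrees

22.36


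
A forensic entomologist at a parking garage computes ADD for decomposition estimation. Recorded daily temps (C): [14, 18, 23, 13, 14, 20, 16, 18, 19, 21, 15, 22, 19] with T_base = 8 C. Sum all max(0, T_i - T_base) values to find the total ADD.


Computing ADD day by day:
Day 1: max(0, 14 - 8) = 6
Day 2: max(0, 18 - 8) = 10
Day 3: max(0, 23 - 8) = 15
Day 4: max(0, 13 - 8) = 5
Day 5: max(0, 14 - 8) = 6
Day 6: max(0, 20 - 8) = 12
Day 7: max(0, 16 - 8) = 8
Day 8: max(0, 18 - 8) = 10
Day 9: max(0, 19 - 8) = 11
Day 10: max(0, 21 - 8) = 13
Day 11: max(0, 15 - 8) = 7
Day 12: max(0, 22 - 8) = 14
Day 13: max(0, 19 - 8) = 11
Total ADD = 128

128


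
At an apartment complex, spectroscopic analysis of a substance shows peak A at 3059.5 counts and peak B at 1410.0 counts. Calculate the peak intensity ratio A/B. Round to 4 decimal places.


Spectral peak ratio:
Peak A = 3059.5 counts
Peak B = 1410.0 counts
Ratio = 3059.5 / 1410.0 = 2.1699

2.1699


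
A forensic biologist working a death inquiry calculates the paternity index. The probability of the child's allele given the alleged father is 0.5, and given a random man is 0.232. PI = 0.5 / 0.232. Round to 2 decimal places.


Paternity Index calculation:
PI = P(allele|father) / P(allele|random)
PI = 0.5 / 0.232
PI = 2.16

2.16


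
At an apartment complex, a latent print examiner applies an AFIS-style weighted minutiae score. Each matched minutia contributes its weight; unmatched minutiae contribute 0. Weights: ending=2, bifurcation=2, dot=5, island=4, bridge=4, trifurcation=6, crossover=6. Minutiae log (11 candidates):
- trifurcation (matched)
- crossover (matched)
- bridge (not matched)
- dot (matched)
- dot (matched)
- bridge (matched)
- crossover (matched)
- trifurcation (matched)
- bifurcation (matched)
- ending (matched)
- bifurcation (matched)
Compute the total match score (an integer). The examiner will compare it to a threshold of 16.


Weighted minutiae match score:
  trifurcation: matched, +6 (running total 6)
  crossover: matched, +6 (running total 12)
  bridge: not matched, +0
  dot: matched, +5 (running total 17)
  dot: matched, +5 (running total 22)
  bridge: matched, +4 (running total 26)
  crossover: matched, +6 (running total 32)
  trifurcation: matched, +6 (running total 38)
  bifurcation: matched, +2 (running total 40)
  ending: matched, +2 (running total 42)
  bifurcation: matched, +2 (running total 44)
Total score = 44
Threshold = 16; verdict = identification

44


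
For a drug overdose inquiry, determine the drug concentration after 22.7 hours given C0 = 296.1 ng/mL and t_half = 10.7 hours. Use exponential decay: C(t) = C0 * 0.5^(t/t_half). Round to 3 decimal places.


Drug concentration decay:
Number of half-lives = t / t_half = 22.7 / 10.7 = 2.121495
Decay factor = 0.5^2.121495 = 0.22980865
C(t) = 296.1 * 0.22980865 = 68.046 ng/mL

68.046


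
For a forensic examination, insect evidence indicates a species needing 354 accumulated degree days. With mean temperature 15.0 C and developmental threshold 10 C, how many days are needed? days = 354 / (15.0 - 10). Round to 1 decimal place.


Insect development time:
Effective temperature = avg_temp - T_base = 15.0 - 10 = 5.0 C
Days = ADD / effective_temp = 354 / 5.0 = 70.8 days

70.8


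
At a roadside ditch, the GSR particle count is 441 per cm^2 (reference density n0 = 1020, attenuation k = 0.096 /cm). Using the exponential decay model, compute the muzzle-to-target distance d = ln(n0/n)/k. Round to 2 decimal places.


GSR distance calculation:
n0/n = 1020 / 441 = 2.312925
ln(n0/n) = 0.838513
d = 0.838513 / 0.096 = 8.73 cm

8.73


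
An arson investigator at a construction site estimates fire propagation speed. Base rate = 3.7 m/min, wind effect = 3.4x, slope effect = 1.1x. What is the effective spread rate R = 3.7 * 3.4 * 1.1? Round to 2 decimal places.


Fire spread rate calculation:
R = R0 * wind_factor * slope_factor
= 3.7 * 3.4 * 1.1
= 12.58 * 1.1
= 13.84 m/min

13.84


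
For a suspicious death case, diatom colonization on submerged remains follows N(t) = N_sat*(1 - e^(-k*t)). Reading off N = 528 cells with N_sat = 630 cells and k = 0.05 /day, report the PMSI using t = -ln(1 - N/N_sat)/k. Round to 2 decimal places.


PMSI from diatom colonization curve:
N / N_sat = 528 / 630 = 0.838095
1 - N/N_sat = 0.161905
ln(1 - N/N_sat) = -1.820746
t = -ln(1 - N/N_sat) / k = -(-1.820746) / 0.05 = 36.41 days

36.41


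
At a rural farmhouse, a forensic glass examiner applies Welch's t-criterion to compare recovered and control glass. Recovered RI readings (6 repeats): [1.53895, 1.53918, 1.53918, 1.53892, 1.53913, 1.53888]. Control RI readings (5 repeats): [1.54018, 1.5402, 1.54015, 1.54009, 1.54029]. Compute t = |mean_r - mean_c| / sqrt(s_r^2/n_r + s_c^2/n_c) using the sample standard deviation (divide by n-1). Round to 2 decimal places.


Welch's t-criterion for glass RI comparison:
Recovered mean = sum / n_r = 9.23424 / 6 = 1.53904
Control mean = sum / n_c = 7.70091 / 5 = 1.540182
Recovered sample variance s_r^2 = 1.908e-08
Control sample variance s_c^2 = 5.37e-09
Welch SE (unpooled) = sqrt(s_r^2/n_r + s_c^2/n_c) = sqrt(3.18e-09 + 1.074e-09) = sqrt(4.254e-09) = 6.52227e-05
|mean_r - mean_c| = 0.001142
t = 0.001142 / 6.52227e-05 = 17.51

17.51


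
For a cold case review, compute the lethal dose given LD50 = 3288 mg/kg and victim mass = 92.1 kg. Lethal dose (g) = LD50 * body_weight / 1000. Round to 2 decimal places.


Lethal dose calculation:
Lethal dose = LD50 * body_weight / 1000
= 3288 * 92.1 / 1000
= 302824.8 / 1000
= 302.82 g

302.82


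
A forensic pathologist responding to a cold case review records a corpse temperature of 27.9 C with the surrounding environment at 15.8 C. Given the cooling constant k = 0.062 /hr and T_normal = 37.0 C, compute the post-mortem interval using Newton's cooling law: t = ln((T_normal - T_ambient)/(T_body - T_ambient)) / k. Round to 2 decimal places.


Using Newton's law of cooling:
t = ln((T_normal - T_ambient) / (T_body - T_ambient)) / k
T_normal - T_ambient = 21.2
T_body - T_ambient = 12.1
Ratio = 1.752066
ln(ratio) = 0.560796
t = 0.560796 / 0.062 = 9.05 hours

9.05


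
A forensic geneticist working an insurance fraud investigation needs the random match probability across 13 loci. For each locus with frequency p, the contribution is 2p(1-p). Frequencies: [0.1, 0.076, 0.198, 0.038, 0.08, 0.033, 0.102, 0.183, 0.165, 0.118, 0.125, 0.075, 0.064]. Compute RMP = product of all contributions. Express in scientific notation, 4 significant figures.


Computing RMP for 13 loci:
Locus 1: 2 * 0.1 * 0.9 = 0.18
Locus 2: 2 * 0.076 * 0.924 = 0.140448
Locus 3: 2 * 0.198 * 0.802 = 0.317592
Locus 4: 2 * 0.038 * 0.962 = 0.073112
Locus 5: 2 * 0.08 * 0.92 = 0.1472
Locus 6: 2 * 0.033 * 0.967 = 0.063822
Locus 7: 2 * 0.102 * 0.898 = 0.183192
Locus 8: 2 * 0.183 * 0.817 = 0.299022
Locus 9: 2 * 0.165 * 0.835 = 0.27555
Locus 10: 2 * 0.118 * 0.882 = 0.208152
Locus 11: 2 * 0.125 * 0.875 = 0.21875
Locus 12: 2 * 0.075 * 0.925 = 0.13875
Locus 13: 2 * 0.064 * 0.936 = 0.119808
RMP = 6.301e-11

6.301e-11


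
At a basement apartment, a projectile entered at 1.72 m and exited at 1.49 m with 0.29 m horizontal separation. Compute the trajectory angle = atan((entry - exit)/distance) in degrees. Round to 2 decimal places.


Bullet trajectory angle:
Height difference = 1.72 - 1.49 = 0.23 m
angle = atan(0.23 / 0.29)
angle = atan(0.793103)
angle = 38.42 degrees

38.42


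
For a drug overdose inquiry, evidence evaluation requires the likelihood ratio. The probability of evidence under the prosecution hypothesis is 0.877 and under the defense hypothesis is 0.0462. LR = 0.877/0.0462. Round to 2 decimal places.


Likelihood ratio calculation:
LR = P(E|Hp) / P(E|Hd)
LR = 0.877 / 0.0462
LR = 18.98

18.98


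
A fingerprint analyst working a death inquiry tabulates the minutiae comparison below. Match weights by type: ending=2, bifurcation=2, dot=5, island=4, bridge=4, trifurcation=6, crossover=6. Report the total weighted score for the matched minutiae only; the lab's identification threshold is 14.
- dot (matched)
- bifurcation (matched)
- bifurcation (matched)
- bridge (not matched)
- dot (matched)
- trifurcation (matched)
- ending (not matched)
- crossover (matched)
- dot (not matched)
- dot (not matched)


Weighted minutiae match score:
  dot: matched, +5 (running total 5)
  bifurcation: matched, +2 (running total 7)
  bifurcation: matched, +2 (running total 9)
  bridge: not matched, +0
  dot: matched, +5 (running total 14)
  trifurcation: matched, +6 (running total 20)
  ending: not matched, +0
  crossover: matched, +6 (running total 26)
  dot: not matched, +0
  dot: not matched, +0
Total score = 26
Threshold = 14; verdict = identification

26


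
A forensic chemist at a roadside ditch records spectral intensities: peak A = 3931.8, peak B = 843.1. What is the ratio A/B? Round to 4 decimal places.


Spectral peak ratio:
Peak A = 3931.8 counts
Peak B = 843.1 counts
Ratio = 3931.8 / 843.1 = 4.6635

4.6635


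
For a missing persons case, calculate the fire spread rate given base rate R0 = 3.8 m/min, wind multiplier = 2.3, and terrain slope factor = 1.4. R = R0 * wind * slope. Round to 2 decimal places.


Fire spread rate calculation:
R = R0 * wind_factor * slope_factor
= 3.8 * 2.3 * 1.4
= 8.74 * 1.4
= 12.24 m/min

12.24


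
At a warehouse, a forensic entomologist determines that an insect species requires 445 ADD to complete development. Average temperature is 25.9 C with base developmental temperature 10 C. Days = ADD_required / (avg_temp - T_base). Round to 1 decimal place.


Insect development time:
Effective temperature = avg_temp - T_base = 25.9 - 10 = 15.9 C
Days = ADD / effective_temp = 445 / 15.9 = 28.0 days

28.0


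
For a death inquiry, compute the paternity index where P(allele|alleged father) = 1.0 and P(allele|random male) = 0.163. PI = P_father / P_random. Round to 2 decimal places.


Paternity Index calculation:
PI = P(allele|father) / P(allele|random)
PI = 1.0 / 0.163
PI = 6.13

6.13


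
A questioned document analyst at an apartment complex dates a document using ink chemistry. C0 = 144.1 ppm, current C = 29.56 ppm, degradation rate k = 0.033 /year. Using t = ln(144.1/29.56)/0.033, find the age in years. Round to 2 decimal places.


Document age estimation:
C0/C = 144.1 / 29.56 = 4.874831
ln(C0/C) = 1.584085
t = 1.584085 / 0.033 = 48.00 years

48.00


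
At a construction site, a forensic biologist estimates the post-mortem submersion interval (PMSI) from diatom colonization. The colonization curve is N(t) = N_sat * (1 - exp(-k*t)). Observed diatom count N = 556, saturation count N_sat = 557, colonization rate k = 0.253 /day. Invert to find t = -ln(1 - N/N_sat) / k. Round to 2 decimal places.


PMSI from diatom colonization curve:
N / N_sat = 556 / 557 = 0.998205
1 - N/N_sat = 0.001795
ln(1 - N/N_sat) = -6.32275
t = -ln(1 - N/N_sat) / k = -(-6.32275) / 0.253 = 24.99 days

24.99


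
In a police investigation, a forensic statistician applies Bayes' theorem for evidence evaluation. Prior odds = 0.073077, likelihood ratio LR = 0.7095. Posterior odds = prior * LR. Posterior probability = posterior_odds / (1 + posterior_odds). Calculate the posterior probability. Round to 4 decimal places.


Bayesian evidence evaluation:
Posterior odds = prior_odds * LR = 0.073077 * 0.7095 = 0.05184813
Posterior probability = posterior_odds / (1 + posterior_odds)
= 0.05184813 / (1 + 0.05184813)
= 0.05184813 / 1.05184813
= 0.0493

0.0493


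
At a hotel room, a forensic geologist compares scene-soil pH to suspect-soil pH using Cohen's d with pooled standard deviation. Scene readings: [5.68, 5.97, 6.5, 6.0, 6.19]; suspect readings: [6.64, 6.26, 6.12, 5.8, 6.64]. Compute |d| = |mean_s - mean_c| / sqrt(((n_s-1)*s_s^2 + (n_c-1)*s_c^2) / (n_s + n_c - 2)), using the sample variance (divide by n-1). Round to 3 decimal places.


Pooled-variance Cohen's d for soil pH comparison:
Scene mean = 30.34 / 5 = 6.068
Suspect mean = 31.46 / 5 = 6.292
Scene sample variance s_s^2 = 0.09157
Suspect sample variance s_c^2 = 0.12872
Pooled variance = ((n_s-1)*s_s^2 + (n_c-1)*s_c^2) / (n_s + n_c - 2) = 0.110145
Pooled SD = sqrt(0.110145) = 0.331881
Mean difference = -0.224
|d| = |-0.224| / 0.331881 = 0.675

0.675


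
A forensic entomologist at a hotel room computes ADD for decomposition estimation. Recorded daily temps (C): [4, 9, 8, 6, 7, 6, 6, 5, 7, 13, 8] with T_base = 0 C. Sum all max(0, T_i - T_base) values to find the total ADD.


Computing ADD day by day:
Day 1: max(0, 4 - 0) = 4
Day 2: max(0, 9 - 0) = 9
Day 3: max(0, 8 - 0) = 8
Day 4: max(0, 6 - 0) = 6
Day 5: max(0, 7 - 0) = 7
Day 6: max(0, 6 - 0) = 6
Day 7: max(0, 6 - 0) = 6
Day 8: max(0, 5 - 0) = 5
Day 9: max(0, 7 - 0) = 7
Day 10: max(0, 13 - 0) = 13
Day 11: max(0, 8 - 0) = 8
Total ADD = 79

79


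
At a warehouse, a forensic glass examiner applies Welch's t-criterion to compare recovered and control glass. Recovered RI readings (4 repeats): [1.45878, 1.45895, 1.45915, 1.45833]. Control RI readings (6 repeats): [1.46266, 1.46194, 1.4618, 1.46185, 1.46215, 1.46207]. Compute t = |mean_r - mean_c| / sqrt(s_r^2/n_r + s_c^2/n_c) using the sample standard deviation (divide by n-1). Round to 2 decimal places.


Welch's t-criterion for glass RI comparison:
Recovered mean = sum / n_r = 5.83521 / 4 = 1.4588025
Control mean = sum / n_c = 8.77247 / 6 = 1.4620783
Recovered sample variance s_r^2 = 1.22092e-07
Control sample variance s_c^2 = 9.84567e-08
Welch SE (unpooled) = sqrt(s_r^2/n_r + s_c^2/n_c) = sqrt(3.05229e-08 + 1.64094e-08) = sqrt(4.69323e-08) = 0.000216639
|mean_r - mean_c| = 0.00327583
t = 0.00327583 / 0.000216639 = 15.12

15.12


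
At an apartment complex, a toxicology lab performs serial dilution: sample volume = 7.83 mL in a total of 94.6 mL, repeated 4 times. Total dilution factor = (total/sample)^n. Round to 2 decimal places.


Dilution factor calculation:
Single dilution = V_total / V_sample = 94.6 / 7.83 ≈ 12.081737
Number of dilutions = 4
Total DF = (94.6 / 7.83)^4 (full precision, rounded at the end) = 21306.76

21306.76


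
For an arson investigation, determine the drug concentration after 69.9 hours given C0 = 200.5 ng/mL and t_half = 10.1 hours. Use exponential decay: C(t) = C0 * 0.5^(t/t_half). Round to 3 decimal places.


Drug concentration decay:
Number of half-lives = t / t_half = 69.9 / 10.1 = 6.920792
Decay factor = 0.5^6.920792 = 0.00825342
C(t) = 200.5 * 0.00825342 = 1.655 ng/mL

1.655


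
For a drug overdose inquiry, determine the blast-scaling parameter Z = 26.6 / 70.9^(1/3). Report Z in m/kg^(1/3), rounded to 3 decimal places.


Scaled distance calculation:
W^(1/3) = 70.9^(1/3) = 4.138873
Z = R / W^(1/3) = 26.6 / 4.138873
Z = 6.427 m/kg^(1/3)

6.427


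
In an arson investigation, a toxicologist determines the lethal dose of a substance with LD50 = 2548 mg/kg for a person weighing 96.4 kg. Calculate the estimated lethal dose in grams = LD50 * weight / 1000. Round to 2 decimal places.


Lethal dose calculation:
Lethal dose = LD50 * body_weight / 1000
= 2548 * 96.4 / 1000
= 245627.2 / 1000
= 245.63 g

245.63


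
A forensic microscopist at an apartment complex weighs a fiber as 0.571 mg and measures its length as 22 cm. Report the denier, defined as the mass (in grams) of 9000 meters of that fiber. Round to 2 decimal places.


Denier calculation:
Mass in grams = 0.571 mg / 1000 = 0.000571 g
Length in meters = 22 cm / 100 = 0.22 m
Linear density = mass / length = 0.000571 / 0.22 = 0.00259545 g/m
Denier = (g/m) * 9000 = 0.00259545 * 9000 = 23.36

23.36


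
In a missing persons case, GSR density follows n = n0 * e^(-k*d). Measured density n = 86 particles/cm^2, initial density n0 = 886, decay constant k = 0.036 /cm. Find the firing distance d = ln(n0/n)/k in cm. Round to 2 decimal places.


GSR distance calculation:
n0/n = 886 / 86 = 10.302326
ln(n0/n) = 2.33237
d = 2.33237 / 0.036 = 64.79 cm

64.79


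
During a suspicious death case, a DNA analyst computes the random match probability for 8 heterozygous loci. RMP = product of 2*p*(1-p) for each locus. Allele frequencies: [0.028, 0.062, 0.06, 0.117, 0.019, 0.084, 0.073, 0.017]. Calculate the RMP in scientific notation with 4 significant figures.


Computing RMP for 8 loci:
Locus 1: 2 * 0.028 * 0.972 = 0.054432
Locus 2: 2 * 0.062 * 0.938 = 0.116312
Locus 3: 2 * 0.06 * 0.94 = 0.1128
Locus 4: 2 * 0.117 * 0.883 = 0.206622
Locus 5: 2 * 0.019 * 0.981 = 0.037278
Locus 6: 2 * 0.084 * 0.916 = 0.153888
Locus 7: 2 * 0.073 * 0.927 = 0.135342
Locus 8: 2 * 0.017 * 0.983 = 0.033422
RMP = 3.829e-09

3.829e-09


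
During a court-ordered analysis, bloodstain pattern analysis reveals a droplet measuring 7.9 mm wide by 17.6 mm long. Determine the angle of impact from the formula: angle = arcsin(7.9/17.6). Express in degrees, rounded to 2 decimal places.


Blood spatter impact angle calculation:
width / length = 7.9 / 17.6 = 0.448864
angle = arcsin(0.448864)
angle = 26.67 degrees

26.67


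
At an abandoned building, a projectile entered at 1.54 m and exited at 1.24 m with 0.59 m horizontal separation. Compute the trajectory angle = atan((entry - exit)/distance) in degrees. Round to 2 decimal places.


Bullet trajectory angle:
Height difference = 1.54 - 1.24 = 0.3 m
angle = atan(0.3 / 0.59)
angle = atan(0.508475)
angle = 26.95 degrees

26.95


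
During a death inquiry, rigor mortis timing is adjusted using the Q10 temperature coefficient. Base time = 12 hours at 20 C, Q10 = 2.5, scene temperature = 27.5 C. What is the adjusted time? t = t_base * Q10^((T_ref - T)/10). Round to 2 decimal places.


Rigor mortis time adjustment:
Exponent = (T_ref - T_actual) / 10 = (20 - 27.5) / 10 = -0.75
Q10 factor = 2.5^-0.75 = 0.50297
t_adjusted = 12 * 0.50297 = 6.04 hours

6.04


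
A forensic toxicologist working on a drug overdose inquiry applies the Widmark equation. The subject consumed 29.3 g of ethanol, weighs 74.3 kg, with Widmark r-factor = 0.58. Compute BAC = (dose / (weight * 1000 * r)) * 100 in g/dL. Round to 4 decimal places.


Applying the Widmark formula:
BAC = (dose_g / (body_wt * 1000 * r)) * 100
Denominator = 74.3 * 1000 * 0.58 = 43094
BAC = (29.3 / 43094) * 100
BAC = 0.0680 g/dL

0.0680


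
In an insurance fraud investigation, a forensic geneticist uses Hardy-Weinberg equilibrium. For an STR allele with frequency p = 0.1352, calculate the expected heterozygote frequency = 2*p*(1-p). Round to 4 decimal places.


Hardy-Weinberg heterozygote frequency:
q = 1 - p = 1 - 0.1352 = 0.8648
2pq = 2 * 0.1352 * 0.8648 = 0.2338

0.2338


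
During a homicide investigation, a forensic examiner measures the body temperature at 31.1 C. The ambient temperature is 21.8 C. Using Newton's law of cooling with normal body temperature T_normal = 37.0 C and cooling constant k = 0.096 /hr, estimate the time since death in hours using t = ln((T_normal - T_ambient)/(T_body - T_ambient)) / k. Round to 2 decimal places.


Using Newton's law of cooling:
t = ln((T_normal - T_ambient) / (T_body - T_ambient)) / k
T_normal - T_ambient = 15.2
T_body - T_ambient = 9.3
Ratio = 1.634409
ln(ratio) = 0.491281
t = 0.491281 / 0.096 = 5.12 hours

5.12


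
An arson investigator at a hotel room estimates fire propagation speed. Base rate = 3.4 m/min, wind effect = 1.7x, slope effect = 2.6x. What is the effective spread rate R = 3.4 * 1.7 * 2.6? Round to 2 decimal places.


Fire spread rate calculation:
R = R0 * wind_factor * slope_factor
= 3.4 * 1.7 * 2.6
= 5.78 * 2.6
= 15.03 m/min

15.03


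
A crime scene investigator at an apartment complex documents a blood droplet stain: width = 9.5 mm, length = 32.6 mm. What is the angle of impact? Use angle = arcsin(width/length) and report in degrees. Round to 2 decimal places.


Blood spatter impact angle calculation:
width / length = 9.5 / 32.6 = 0.291411
angle = arcsin(0.291411)
angle = 16.94 degrees

16.94


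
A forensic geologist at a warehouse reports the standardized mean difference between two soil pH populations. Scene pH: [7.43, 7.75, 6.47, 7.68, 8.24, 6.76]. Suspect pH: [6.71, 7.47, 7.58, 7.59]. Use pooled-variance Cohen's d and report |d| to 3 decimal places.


Pooled-variance Cohen's d for soil pH comparison:
Scene mean = 44.33 / 6 = 7.388333
Suspect mean = 29.35 / 4 = 7.3375
Scene sample variance s_s^2 = 0.436217
Suspect sample variance s_c^2 = 0.177958
Pooled variance = ((n_s-1)*s_s^2 + (n_c-1)*s_c^2) / (n_s + n_c - 2) = 0.33937
Pooled SD = sqrt(0.33937) = 0.582555
Mean difference = 0.050833
|d| = |0.050833| / 0.582555 = 0.087

0.087


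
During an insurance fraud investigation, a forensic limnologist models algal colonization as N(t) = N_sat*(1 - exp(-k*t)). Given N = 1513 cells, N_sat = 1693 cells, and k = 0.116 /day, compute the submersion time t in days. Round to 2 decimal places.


PMSI from diatom colonization curve:
N / N_sat = 1513 / 1693 = 0.89368
1 - N/N_sat = 0.10632
ln(1 - N/N_sat) = -2.241302
t = -ln(1 - N/N_sat) / k = -(-2.241302) / 0.116 = 19.32 days

19.32


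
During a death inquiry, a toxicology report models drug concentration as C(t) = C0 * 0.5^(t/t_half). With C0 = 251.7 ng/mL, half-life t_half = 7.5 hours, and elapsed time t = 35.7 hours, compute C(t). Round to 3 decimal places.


Drug concentration decay:
Number of half-lives = t / t_half = 35.7 / 7.5 = 4.76
Decay factor = 0.5^4.76 = 0.03690602
C(t) = 251.7 * 0.03690602 = 9.289 ng/mL

9.289


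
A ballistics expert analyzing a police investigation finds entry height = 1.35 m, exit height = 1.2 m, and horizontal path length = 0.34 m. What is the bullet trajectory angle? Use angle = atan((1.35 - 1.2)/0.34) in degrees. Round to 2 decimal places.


Bullet trajectory angle:
Height difference = 1.35 - 1.2 = 0.15 m
angle = atan(0.15 / 0.34)
angle = atan(0.441176)
angle = 23.81 degrees

23.81


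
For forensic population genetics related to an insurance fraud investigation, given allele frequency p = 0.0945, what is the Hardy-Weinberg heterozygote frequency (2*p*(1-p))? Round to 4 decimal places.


Hardy-Weinberg heterozygote frequency:
q = 1 - p = 1 - 0.0945 = 0.9055
2pq = 2 * 0.0945 * 0.9055 = 0.1711

0.1711


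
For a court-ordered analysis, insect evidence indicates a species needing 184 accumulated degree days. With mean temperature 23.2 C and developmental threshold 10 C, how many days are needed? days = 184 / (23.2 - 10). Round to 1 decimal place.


Insect development time:
Effective temperature = avg_temp - T_base = 23.2 - 10 = 13.2 C
Days = ADD / effective_temp = 184 / 13.2 = 13.9 days

13.9


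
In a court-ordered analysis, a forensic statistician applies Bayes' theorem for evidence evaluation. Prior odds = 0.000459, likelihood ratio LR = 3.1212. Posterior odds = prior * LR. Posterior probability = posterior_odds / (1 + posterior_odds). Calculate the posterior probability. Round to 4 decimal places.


Bayesian evidence evaluation:
Posterior odds = prior_odds * LR = 0.000459 * 3.1212 = 0.001432631
Posterior probability = posterior_odds / (1 + posterior_odds)
= 0.001432631 / (1 + 0.001432631)
= 0.001432631 / 1.001432631
= 0.0014

0.0014


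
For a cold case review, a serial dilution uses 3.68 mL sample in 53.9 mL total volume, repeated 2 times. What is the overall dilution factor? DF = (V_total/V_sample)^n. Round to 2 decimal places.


Dilution factor calculation:
Single dilution = V_total / V_sample = 53.9 / 3.68 ≈ 14.646739
Number of dilutions = 2
Total DF = (53.9 / 3.68)^2 (full precision, rounded at the end) = 214.53

214.53


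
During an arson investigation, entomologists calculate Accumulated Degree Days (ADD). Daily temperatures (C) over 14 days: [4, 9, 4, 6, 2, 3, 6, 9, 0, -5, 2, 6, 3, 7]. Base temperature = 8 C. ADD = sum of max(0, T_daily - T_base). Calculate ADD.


Computing ADD day by day:
Day 1: max(0, 4 - 8) = 0
Day 2: max(0, 9 - 8) = 1
Day 3: max(0, 4 - 8) = 0
Day 4: max(0, 6 - 8) = 0
Day 5: max(0, 2 - 8) = 0
Day 6: max(0, 3 - 8) = 0
Day 7: max(0, 6 - 8) = 0
Day 8: max(0, 9 - 8) = 1
Day 9: max(0, 0 - 8) = 0
Day 10: max(0, -5 - 8) = 0
Day 11: max(0, 2 - 8) = 0
Day 12: max(0, 6 - 8) = 0
Day 13: max(0, 3 - 8) = 0
Day 14: max(0, 7 - 8) = 0
Total ADD = 2

2


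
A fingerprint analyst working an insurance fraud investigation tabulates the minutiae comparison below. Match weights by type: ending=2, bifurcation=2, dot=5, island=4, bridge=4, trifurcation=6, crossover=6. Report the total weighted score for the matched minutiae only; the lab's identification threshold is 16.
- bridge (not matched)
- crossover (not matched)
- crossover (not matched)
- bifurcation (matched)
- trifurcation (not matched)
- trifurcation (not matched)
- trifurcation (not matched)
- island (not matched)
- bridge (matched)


Weighted minutiae match score:
  bridge: not matched, +0
  crossover: not matched, +0
  crossover: not matched, +0
  bifurcation: matched, +2 (running total 2)
  trifurcation: not matched, +0
  trifurcation: not matched, +0
  trifurcation: not matched, +0
  island: not matched, +0
  bridge: matched, +4 (running total 6)
Total score = 6
Threshold = 16; verdict = inconclusive

6


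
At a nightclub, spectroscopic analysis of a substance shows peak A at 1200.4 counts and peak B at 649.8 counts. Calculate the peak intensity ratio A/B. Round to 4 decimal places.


Spectral peak ratio:
Peak A = 1200.4 counts
Peak B = 649.8 counts
Ratio = 1200.4 / 649.8 = 1.8473

1.8473


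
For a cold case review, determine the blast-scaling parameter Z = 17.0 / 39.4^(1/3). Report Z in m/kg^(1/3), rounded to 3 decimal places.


Scaled distance calculation:
W^(1/3) = 39.4^(1/3) = 3.402766
Z = R / W^(1/3) = 17.0 / 3.402766
Z = 4.996 m/kg^(1/3)

4.996


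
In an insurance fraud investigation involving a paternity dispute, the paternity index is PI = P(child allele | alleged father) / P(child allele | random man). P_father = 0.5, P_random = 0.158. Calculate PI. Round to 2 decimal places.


Paternity Index calculation:
PI = P(allele|father) / P(allele|random)
PI = 0.5 / 0.158
PI = 3.16

3.16


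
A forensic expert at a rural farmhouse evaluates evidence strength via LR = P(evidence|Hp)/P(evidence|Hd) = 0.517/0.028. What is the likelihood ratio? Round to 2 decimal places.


Likelihood ratio calculation:
LR = P(E|Hp) / P(E|Hd)
LR = 0.517 / 0.028
LR = 18.46

18.46


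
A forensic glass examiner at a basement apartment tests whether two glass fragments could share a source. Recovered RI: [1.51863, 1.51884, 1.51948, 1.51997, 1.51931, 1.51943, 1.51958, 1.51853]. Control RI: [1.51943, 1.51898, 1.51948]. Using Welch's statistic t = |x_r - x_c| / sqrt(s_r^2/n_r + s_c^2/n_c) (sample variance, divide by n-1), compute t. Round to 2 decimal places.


Welch's t-criterion for glass RI comparison:
Recovered mean = sum / n_r = 12.15377 / 8 = 1.5192212
Control mean = sum / n_c = 4.55789 / 3 = 1.5192967
Recovered sample variance s_r^2 = 2.54355e-07
Control sample variance s_c^2 = 7.58333e-08
Welch SE (unpooled) = sqrt(s_r^2/n_r + s_c^2/n_c) = sqrt(3.17944e-08 + 2.52778e-08) = sqrt(5.70722e-08) = 0.000238898
|mean_r - mean_c| = 7.54167e-05
t = 7.54167e-05 / 0.000238898 = 0.32

0.32


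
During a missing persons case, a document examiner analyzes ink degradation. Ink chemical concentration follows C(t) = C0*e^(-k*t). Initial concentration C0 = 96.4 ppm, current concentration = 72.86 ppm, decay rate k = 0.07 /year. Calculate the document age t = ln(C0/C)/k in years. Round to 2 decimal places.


Document age estimation:
C0/C = 96.4 / 72.86 = 1.323085
ln(C0/C) = 0.279966
t = 0.279966 / 0.07 = 4.00 years

4.00


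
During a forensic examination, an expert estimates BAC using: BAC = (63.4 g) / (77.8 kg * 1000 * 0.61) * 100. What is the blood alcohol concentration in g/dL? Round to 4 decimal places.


Applying the Widmark formula:
BAC = (dose_g / (body_wt * 1000 * r)) * 100
Denominator = 77.8 * 1000 * 0.61 = 47458
BAC = (63.4 / 47458) * 100
BAC = 0.1336 g/dL

0.1336
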